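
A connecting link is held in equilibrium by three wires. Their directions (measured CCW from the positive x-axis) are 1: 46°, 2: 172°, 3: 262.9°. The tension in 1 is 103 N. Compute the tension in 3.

T_3 ≈ 83.3 N

Resolve: ΣF_x = 103 cos 46° + T_2 cos 172° + T_3 cos 262.9° = 0.
        ΣF_y = 103 sin 46° + T_2 sin 172° + T_3 sin 262.9° = 0.
The known terms sum to (71.55, 74.09) N, so -0.9903 T_2 − 0.1236 T_3 = -71.55 and 0.1392 T_2 − 0.9923 T_3 = -74.09.
Solving simultaneously: T_2 = 61.85 N, T_3 = 83.34 N.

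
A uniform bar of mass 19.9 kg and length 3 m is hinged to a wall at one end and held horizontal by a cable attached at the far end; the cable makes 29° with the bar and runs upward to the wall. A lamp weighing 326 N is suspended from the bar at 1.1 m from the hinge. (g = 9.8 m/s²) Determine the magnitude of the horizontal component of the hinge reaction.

H_x ≈ 392 N

Take torques about the hinge: T sin 29° · 3 = 19.9×9.8×1.5 + 326×1.1 = 651.13 N·m.
So T = 651.13 / (0.4848 × 3) = 447.69 N.
ΣF_x = 0: H_x = T cos 29° = 391.56 N.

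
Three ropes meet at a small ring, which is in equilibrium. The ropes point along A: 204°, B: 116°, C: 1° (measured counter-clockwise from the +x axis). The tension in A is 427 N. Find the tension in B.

T_B ≈ 184 N

Resolve: ΣF_x = 427 cos 204° + T_B cos 116° + T_C cos 1° = 0.
        ΣF_y = 427 sin 204° + T_B sin 116° + T_C sin 1° = 0.
The known terms sum to (-390.1, -173.7) N, so -0.4384 T_B + 0.9998 T_C = 390.1 and 0.8988 T_B + 0.0175 T_C = 173.7.
Solving simultaneously: T_B = 184.1 N, T_C = 470.9 N.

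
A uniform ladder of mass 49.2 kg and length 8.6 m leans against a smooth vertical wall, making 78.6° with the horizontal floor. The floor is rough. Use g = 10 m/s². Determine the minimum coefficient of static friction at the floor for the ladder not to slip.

ΣF_y = 0: N_floor = 49.2×10 = 492 N.
Torques about the foot: N_wall · 8.6 sin 78.6° = 49.2×10×4.3 cos 78.6° → N_wall = 49.602 N.
ΣF_x = 0: f_floor = N_wall = 49.602 N.
μ_min = f_floor / N_floor = 49.602 / 492 = 0.1008.

μ_min ≈ 0.101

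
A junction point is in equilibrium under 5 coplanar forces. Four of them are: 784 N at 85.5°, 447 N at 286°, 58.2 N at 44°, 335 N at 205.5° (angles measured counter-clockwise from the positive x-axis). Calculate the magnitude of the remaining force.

Sum the known components: ΣF_x = -75.78 N, ΣF_y = 248.1 N.
For equilibrium the remaining force must supply (−ΣF_x, −ΣF_y) = (75.78, -248.1) N.
Magnitude = √((75.78)² + (-248.1)²) = 259.4 N; direction = atan2(-248.1, 75.78) = 287.0°.

F ≈ 259 N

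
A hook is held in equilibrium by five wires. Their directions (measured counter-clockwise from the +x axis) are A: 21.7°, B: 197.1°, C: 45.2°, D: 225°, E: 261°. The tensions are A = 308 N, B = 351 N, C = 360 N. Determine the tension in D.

T_D ≈ 273 N

Resolve: ΣF_x = 308 cos 21.7° + 351 cos 197.1° + 360 cos 45.2° + T_D cos 225° + T_E cos 261° = 0.
        ΣF_y = 308 sin 21.7° + 351 sin 197.1° + 360 sin 45.2° + T_D sin 225° + T_E sin 261° = 0.
The known terms sum to (204.4, 266.1) N, so -0.7071 T_D − 0.1564 T_E = -204.4 and -0.7071 T_D − 0.9877 T_E = -266.1.
Solving simultaneously: T_D = 272.6 N, T_E = 74.30 N.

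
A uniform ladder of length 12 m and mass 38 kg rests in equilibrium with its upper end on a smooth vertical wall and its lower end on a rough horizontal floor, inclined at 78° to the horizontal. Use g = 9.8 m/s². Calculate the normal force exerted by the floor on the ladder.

N_floor ≈ 372 N

ΣF_y = 0: N_floor = 38×9.8 = 372.4 N.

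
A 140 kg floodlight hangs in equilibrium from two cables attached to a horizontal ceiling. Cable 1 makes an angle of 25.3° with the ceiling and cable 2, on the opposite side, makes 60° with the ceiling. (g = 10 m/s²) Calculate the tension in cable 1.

T_1 ≈ 702 N

Weight W = 140 × 10 = 1400 N acts straight down.
Horizontal: T_1 cos 25.3° = T_2 cos 60°  →  T_2 = 1.808 T_1.
Vertical: T_1 sin 25.3° + T_2 sin 60° = 1400.
Substituting the horizontal relation into the vertical equation gives 1.993 T_1 = 1400, so T_1 = 702.4 N.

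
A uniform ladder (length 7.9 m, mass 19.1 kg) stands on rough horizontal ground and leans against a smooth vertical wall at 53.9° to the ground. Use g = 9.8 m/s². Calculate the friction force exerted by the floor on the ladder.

f ≈ 68.2 N

Torques about the foot: N_wall · 7.9 sin 53.9° = 19.1×9.8×3.95 cos 53.9° → N_wall = 68.247 N.
ΣF_x = 0: f_floor = N_wall = 68.247 N.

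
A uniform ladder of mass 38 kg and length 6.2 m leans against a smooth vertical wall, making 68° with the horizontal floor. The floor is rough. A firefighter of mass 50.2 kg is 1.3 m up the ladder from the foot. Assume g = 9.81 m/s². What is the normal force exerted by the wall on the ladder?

N_wall ≈ 117 N

Torques about the foot: N_wall · 6.2 sin 68° = 38×9.81×3.1 cos 68° + 50.2×9.81×1.3 cos 68° → N_wall = 117.03 N.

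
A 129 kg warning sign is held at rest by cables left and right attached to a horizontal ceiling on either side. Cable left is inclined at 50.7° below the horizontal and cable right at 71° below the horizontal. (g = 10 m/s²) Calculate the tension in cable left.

T_left ≈ 494 N

Weight W = 129 × 10 = 1290 N acts straight down.
Horizontal: T_left cos 50.7° = T_right cos 71°  →  T_right = 1.945 T_left.
Vertical: T_left sin 50.7° + T_right sin 71° = 1290.
Substituting the horizontal relation into the vertical equation gives 2.613 T_left = 1290, so T_left = 493.6 N.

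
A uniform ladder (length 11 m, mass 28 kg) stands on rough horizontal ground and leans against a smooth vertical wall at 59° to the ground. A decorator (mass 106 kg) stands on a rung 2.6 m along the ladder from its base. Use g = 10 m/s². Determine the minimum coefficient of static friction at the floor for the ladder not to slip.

μ_min ≈ 0.175

ΣF_y = 0: N_floor = 28×10 + 106×10 = 1340 N.
Torques about the foot: N_wall · 11 sin 59° = 28×10×5.5 cos 59° + 106×10×2.6 cos 59° → N_wall = 234.66 N.
ΣF_x = 0: f_floor = N_wall = 234.66 N.
μ_min = f_floor / N_floor = 234.66 / 1340 = 0.1751.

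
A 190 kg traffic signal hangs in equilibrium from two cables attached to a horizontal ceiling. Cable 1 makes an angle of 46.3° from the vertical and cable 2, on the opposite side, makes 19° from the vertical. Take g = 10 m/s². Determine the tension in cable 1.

T_1 ≈ 681 N

Angles from the horizontal: cable 1 is 90° − 46.3° = 43.7°, cable 2 is 90° − 19° = 71°.
Weight W = 190 × 10 = 1900 N acts straight down.
Horizontal: T_1 cos 43.7° = T_2 cos 71°  →  T_2 = 2.221 T_1.
Vertical: T_1 sin 43.7° + T_2 sin 71° = 1900.
Substituting the horizontal relation into the vertical equation gives 2.791 T_1 = 1900, so T_1 = 680.9 N.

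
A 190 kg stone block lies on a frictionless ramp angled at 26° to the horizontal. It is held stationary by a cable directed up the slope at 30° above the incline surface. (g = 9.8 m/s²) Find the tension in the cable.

Take axes along and perpendicular to the incline. Weight components: W sin 26° = 816.2 N down-slope, W cos 26° = 1674 N into the surface.
Along incline: T cos 30° = W sin 26° → T = 942.5 N.
Perpendicular: N = W cos 26° − T sin 30° = 1202 N.

T ≈ 943 N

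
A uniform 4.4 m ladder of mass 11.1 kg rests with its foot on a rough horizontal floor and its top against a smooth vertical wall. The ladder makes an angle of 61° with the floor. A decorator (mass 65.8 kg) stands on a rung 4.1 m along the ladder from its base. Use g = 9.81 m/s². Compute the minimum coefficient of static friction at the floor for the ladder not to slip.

ΣF_y = 0: N_floor = 11.1×9.81 + 65.8×9.81 = 754.39 N.
Torques about the foot: N_wall · 4.4 sin 61° = 11.1×9.81×2.2 cos 61° + 65.8×9.81×4.1 cos 61° → N_wall = 363.59 N.
ΣF_x = 0: f_floor = N_wall = 363.59 N.
μ_min = f_floor / N_floor = 363.59 / 754.39 = 0.482.

μ_min ≈ 0.482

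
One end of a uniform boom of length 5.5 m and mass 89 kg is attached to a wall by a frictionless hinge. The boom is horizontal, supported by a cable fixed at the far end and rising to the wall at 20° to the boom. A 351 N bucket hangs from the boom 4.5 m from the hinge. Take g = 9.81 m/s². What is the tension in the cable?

T ≈ 2120 N

Take torques about the hinge: T sin 20° · 5.5 = 89×9.81×2.75 + 351×4.5 = 3980.5 N·m.
So T = 3980.5 / (0.3420 × 5.5) = 2116 N.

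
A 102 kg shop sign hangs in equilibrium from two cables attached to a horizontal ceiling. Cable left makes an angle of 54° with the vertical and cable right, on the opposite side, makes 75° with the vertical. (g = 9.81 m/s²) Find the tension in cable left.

T_left ≈ 1240 N

Angles from the horizontal: cable left is 90° − 54° = 36°, cable right is 90° − 75° = 15°.
Weight W = 102 × 9.81 = 1001 N acts straight down.
Horizontal: T_left cos 36° = T_right cos 15°  →  T_right = 0.8376 T_left.
Vertical: T_left sin 36° + T_right sin 15° = 1001.
Substituting the horizontal relation into the vertical equation gives 0.8046 T_left = 1001, so T_left = 1244 N.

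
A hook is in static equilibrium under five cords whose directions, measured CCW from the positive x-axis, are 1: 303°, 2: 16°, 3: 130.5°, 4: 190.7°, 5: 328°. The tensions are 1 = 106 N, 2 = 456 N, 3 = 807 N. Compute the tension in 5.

T_5 ≈ 950 N

Resolve: ΣF_x = 106 cos 303° + 456 cos 16° + 807 cos 130.5° + T_4 cos 190.7° + T_5 cos 328° = 0.
        ΣF_y = 106 sin 303° + 456 sin 16° + 807 sin 130.5° + T_4 sin 190.7° + T_5 sin 328° = 0.
The known terms sum to (-28.04, 650.4) N, so -0.9826 T_4 + 0.8480 T_5 = 28.04 and -0.1857 T_4 − 0.5299 T_5 = -650.4.
Solving simultaneously: T_4 = 791.5 N, T_5 = 950.1 N.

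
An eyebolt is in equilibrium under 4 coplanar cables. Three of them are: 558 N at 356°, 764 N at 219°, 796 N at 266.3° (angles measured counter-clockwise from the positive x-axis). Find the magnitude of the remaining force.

Sum the known components: ΣF_x = -88.47 N, ΣF_y = -1314 N.
For equilibrium the remaining force must supply (−ΣF_x, −ΣF_y) = (88.47, 1314) N.
Magnitude = √((88.47)² + (1314)²) = 1317 N; direction = atan2(1314, 88.47) = 86.1°.

F ≈ 1320 N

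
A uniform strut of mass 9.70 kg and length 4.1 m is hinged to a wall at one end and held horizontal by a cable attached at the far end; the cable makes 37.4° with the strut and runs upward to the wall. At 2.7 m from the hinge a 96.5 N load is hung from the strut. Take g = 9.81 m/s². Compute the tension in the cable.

Take torques about the hinge: T sin 37.4° · 4.1 = 9.70×9.81×2.05 + 96.5×2.7 = 455.62 N·m.
So T = 455.62 / (0.6074 × 4.1) = 182.96 N.

T ≈ 183 N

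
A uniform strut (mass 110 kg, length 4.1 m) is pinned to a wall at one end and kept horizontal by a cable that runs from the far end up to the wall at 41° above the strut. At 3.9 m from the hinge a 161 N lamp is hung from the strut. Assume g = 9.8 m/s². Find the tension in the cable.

T ≈ 1060 N

Take torques about the hinge: T sin 41° · 4.1 = 110×9.8×2.05 + 161×3.9 = 2837.8 N·m.
So T = 2837.8 / (0.6561 × 4.1) = 1055 N.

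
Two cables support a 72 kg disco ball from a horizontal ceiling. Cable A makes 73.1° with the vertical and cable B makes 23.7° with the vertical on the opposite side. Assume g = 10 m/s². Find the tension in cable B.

Angles from the horizontal: cable A is 90° − 73.1° = 16.9°, cable B is 90° − 23.7° = 66.3°.
Weight W = 72 × 10 = 720 N acts straight down.
Horizontal: T_A cos 16.9° = T_B cos 66.3°  →  T_A = 0.4201 T_B.
Vertical: T_A sin 16.9° + T_B sin 66.3° = 720.
Substituting the horizontal relation into the vertical equation gives 1.038 T_B = 720, so T_B = 693.8 N.

T_B ≈ 694 N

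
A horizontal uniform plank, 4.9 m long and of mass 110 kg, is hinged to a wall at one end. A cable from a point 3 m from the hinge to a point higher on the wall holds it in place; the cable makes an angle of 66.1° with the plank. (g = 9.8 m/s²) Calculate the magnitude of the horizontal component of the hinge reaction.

H_x ≈ 390 N

Take torques about the hinge: T sin 66.1° · 3 = 110×9.8×2.45 = 2641.1 N·m.
So T = 2641.1 / (0.9143 × 3) = 962.93 N.
ΣF_x = 0: H_x = T cos 66.1° = 390.12 N.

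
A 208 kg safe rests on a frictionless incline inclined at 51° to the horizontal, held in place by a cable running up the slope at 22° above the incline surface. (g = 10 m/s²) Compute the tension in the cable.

Take axes along and perpendicular to the incline. Weight components: W sin 51° = 1616 N down-slope, W cos 51° = 1309 N into the surface.
Along incline: T cos 22° = W sin 51° → T = 1743 N.
Perpendicular: N = W cos 51° − T sin 22° = 655.9 N.

T ≈ 1740 N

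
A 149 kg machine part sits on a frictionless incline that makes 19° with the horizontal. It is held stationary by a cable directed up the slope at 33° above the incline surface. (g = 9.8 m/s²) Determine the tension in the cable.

T ≈ 567 N

Take axes along and perpendicular to the incline. Weight components: W sin 19° = 475.4 N down-slope, W cos 19° = 1381 N into the surface.
Along incline: T cos 33° = W sin 19° → T = 566.8 N.
Perpendicular: N = W cos 19° − T sin 33° = 1072 N.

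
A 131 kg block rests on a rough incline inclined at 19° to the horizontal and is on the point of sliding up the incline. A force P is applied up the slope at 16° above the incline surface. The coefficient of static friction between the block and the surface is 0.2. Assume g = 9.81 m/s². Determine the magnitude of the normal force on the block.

On the verge of sliding up the incline, friction equals μN and acts down the slope.
Perpendicular: N + P sin 16° = W cos 19° = 1215 N.
Along incline: P cos 16° = W sin 19° + μN  with W sin 19° = 418.4 N.
Solving the pair for P and N: P = 650.7 N, N = 1036 N (and f = μN = 207.1 N).

N ≈ 1040 N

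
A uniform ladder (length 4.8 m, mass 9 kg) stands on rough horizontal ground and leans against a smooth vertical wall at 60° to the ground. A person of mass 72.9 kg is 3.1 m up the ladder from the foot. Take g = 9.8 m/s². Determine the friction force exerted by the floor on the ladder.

f ≈ 292 N

Torques about the foot: N_wall · 4.8 sin 60° = 9×9.8×2.4 cos 60° + 72.9×9.8×3.1 cos 60° → N_wall = 291.85 N.
ΣF_x = 0: f_floor = N_wall = 291.85 N.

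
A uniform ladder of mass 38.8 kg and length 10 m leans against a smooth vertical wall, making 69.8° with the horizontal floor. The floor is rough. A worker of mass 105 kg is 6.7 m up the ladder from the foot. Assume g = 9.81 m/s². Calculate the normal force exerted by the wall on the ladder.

Torques about the foot: N_wall · 10 sin 69.8° = 38.8×9.81×5 cos 69.8° + 105×9.81×6.7 cos 69.8° → N_wall = 323.94 N.

N_wall ≈ 324 N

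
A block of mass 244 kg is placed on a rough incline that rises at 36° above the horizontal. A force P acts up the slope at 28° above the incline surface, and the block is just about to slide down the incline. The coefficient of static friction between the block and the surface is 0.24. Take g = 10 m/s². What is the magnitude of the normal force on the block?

N ≈ 1390 N

On the verge of sliding down the incline, friction equals μN and acts up the slope.
Perpendicular: N + P sin 28° = W cos 36° = 1974 N.
Along incline: P cos 28° + μN = W sin 36° with W sin 36° = 1434 N.
Solving the pair for P and N: P = 1247 N, N = 1389 N (and f = μN = 333.3 N).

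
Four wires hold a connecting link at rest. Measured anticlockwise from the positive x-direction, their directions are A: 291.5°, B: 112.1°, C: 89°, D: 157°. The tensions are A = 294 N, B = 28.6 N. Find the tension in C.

Resolve: ΣF_x = 294 cos 291.5° + 28.6 cos 112.1° + T_C cos 89° + T_D cos 157° = 0.
        ΣF_y = 294 sin 291.5° + 28.6 sin 112.1° + T_C sin 89° + T_D sin 157° = 0.
The known terms sum to (96.99, -247) N, so 0.0175 T_C − 0.9205 T_D = -96.99 and 0.9998 T_C + 0.3907 T_D = 247.
Solving simultaneously: T_C = 204.4 N, T_D = 109.2 N.

T_C ≈ 204 N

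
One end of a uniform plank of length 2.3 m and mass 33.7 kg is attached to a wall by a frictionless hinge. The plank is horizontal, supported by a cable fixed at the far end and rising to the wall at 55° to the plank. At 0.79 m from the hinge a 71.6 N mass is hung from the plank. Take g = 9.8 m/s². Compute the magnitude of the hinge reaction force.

Take torques about the hinge: T sin 55° · 2.3 = 33.7×9.8×1.15 + 71.6×0.79 = 436.36 N·m.
So T = 436.36 / (0.8192 × 2.3) = 231.61 N.
ΣF_x = 0: H_x = T cos 55° = 132.85 N.
ΣF_y = 0: H_y = (33.7×9.8 + 71.6) − T sin 55° = 401.86 − 189.72 = 212.14 N.
|H| = √(H_x² + H_y²) = √((132.85)² + (212.14)²) = 250.3 N.

|H| ≈ 250 N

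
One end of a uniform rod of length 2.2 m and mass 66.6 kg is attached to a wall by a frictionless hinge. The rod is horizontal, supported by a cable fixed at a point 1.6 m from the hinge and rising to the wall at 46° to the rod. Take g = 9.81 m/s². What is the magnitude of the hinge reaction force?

|H| ≈ 479 N

Take torques about the hinge: T sin 46° · 1.6 = 66.6×9.81×1.1 = 718.68 N·m.
So T = 718.68 / (0.7193 × 1.6) = 624.43 N.
ΣF_x = 0: H_x = T cos 46° = 433.76 N.
ΣF_y = 0: H_y = (66.6×9.81) − T sin 46° = 653.35 − 449.18 = 204.17 N.
|H| = √(H_x² + H_y²) = √((433.76)² + (204.17)²) = 479.41 N.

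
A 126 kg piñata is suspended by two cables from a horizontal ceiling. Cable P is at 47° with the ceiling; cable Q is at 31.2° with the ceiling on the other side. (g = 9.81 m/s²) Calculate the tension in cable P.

T_P ≈ 1080 N

Weight W = 126 × 9.81 = 1236 N acts straight down.
Horizontal: T_P cos 47° = T_Q cos 31.2°  →  T_Q = 0.7973 T_P.
Vertical: T_P sin 47° + T_Q sin 31.2° = 1236.
Substituting the horizontal relation into the vertical equation gives 1.144 T_P = 1236, so T_P = 1080 N.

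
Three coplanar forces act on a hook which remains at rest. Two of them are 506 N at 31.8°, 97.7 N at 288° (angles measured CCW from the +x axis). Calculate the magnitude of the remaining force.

Sum the known components: ΣF_x = 460.2 N, ΣF_y = 173.7 N.
For equilibrium the remaining force must supply (−ΣF_x, −ΣF_y) = (-460.2, -173.7) N.
Magnitude = √((-460.2)² + (-173.7)²) = 491.9 N; direction = atan2(-173.7, -460.2) = 200.7°.

F ≈ 492 N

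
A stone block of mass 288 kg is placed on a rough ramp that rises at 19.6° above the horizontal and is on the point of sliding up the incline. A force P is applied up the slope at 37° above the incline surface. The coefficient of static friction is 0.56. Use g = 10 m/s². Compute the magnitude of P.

On the verge of sliding up the incline, friction equals μN and acts down the slope.
Perpendicular: N + P sin 37° = W cos 19.6° = 2713 N.
Along incline: P cos 37° = W sin 19.6° + μN  with W sin 19.6° = 966.1 N.
Solving the pair for P and N: P = 2189 N, N = 1396 N (and f = μN = 781.8 N).

P ≈ 2190 N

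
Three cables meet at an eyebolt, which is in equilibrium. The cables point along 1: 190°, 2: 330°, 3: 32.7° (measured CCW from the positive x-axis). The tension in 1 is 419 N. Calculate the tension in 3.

T_3 ≈ 303 N

Resolve: ΣF_x = 419 cos 190° + T_2 cos 330° + T_3 cos 32.7° = 0.
        ΣF_y = 419 sin 190° + T_2 sin 330° + T_3 sin 32.7° = 0.
The known terms sum to (-412.6, -72.76) N, so 0.8660 T_2 + 0.8415 T_3 = 412.6 and -0.5000 T_2 + 0.5402 T_3 = 72.76.
Solving simultaneously: T_2 = 182 N, T_3 = 303.1 N.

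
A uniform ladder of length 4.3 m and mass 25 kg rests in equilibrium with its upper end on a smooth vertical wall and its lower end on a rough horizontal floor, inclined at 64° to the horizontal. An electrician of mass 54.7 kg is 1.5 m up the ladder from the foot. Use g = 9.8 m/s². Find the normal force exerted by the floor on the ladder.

N_floor ≈ 781 N

ΣF_y = 0: N_floor = 25×9.8 + 54.7×9.8 = 781.06 N.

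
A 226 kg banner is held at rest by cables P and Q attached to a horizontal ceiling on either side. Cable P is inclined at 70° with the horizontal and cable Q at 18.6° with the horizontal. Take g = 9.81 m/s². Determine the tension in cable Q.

T_Q ≈ 759 N

Weight W = 226 × 9.81 = 2217 N acts straight down.
Horizontal: T_P cos 70° = T_Q cos 18.6°  →  T_P = 2.771 T_Q.
Vertical: T_P sin 70° + T_Q sin 18.6° = 2217.
Substituting the horizontal relation into the vertical equation gives 2.923 T_Q = 2217, so T_Q = 758.5 N.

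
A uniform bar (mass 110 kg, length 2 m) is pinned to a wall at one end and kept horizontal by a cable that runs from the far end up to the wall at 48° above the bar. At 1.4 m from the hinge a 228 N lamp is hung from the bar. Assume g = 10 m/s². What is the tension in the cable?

Take torques about the hinge: T sin 48° · 2 = 110×10×1 + 228×1.4 = 1419.2 N·m.
So T = 1419.2 / (0.7431 × 2) = 954.86 N.

T ≈ 955 N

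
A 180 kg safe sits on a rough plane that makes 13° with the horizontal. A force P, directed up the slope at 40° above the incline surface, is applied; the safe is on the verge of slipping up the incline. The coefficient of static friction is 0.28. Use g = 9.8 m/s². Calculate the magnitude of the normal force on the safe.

N ≈ 1120 N

On the verge of sliding up the incline, friction equals μN and acts down the slope.
Perpendicular: N + P sin 40° = W cos 13° = 1719 N.
Along incline: P cos 40° = W sin 13° + μN  with W sin 13° = 396.8 N.
Solving the pair for P and N: P = 928.2 N, N = 1122 N (and f = μN = 314.2 N).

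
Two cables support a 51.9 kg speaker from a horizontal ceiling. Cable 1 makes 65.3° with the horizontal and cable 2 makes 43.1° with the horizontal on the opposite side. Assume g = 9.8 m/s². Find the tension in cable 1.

T_1 ≈ 391 N

Weight W = 51.9 × 9.8 = 508.6 N acts straight down.
Horizontal: T_1 cos 65.3° = T_2 cos 43.1°  →  T_2 = 0.5723 T_1.
Vertical: T_1 sin 65.3° + T_2 sin 43.1° = 508.6.
Substituting the horizontal relation into the vertical equation gives 1.3 T_1 = 508.6, so T_1 = 391.4 N.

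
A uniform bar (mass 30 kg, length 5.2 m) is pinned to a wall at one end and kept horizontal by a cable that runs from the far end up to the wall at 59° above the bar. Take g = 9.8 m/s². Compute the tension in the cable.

T ≈ 171 N

Take torques about the hinge: T sin 59° · 5.2 = 30×9.8×2.6 = 764.4 N·m.
So T = 764.4 / (0.8572 × 5.2) = 171.5 N.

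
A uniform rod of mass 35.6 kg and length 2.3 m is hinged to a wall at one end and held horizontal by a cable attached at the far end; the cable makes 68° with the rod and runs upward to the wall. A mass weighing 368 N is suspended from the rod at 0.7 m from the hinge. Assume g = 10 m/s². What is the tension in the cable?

T ≈ 313 N

Take torques about the hinge: T sin 68° · 2.3 = 35.6×10×1.15 + 368×0.7 = 667 N·m.
So T = 667 / (0.9272 × 2.3) = 312.78 N.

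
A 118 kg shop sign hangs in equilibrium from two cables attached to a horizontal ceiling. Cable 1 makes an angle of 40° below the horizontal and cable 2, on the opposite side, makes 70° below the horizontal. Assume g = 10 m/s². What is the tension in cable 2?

Weight W = 118 × 10 = 1180 N acts straight down.
Horizontal: T_1 cos 40° = T_2 cos 70°  →  T_1 = 0.4465 T_2.
Vertical: T_1 sin 40° + T_2 sin 70° = 1180.
Substituting the horizontal relation into the vertical equation gives 1.227 T_2 = 1180, so T_2 = 961.9 N.

T_2 ≈ 962 N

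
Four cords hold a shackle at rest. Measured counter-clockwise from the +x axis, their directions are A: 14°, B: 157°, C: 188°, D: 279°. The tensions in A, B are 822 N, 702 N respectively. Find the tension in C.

T_C ≈ 224 N

Resolve: ΣF_x = 822 cos 14° + 702 cos 157° + T_C cos 188° + T_D cos 279° = 0.
        ΣF_y = 822 sin 14° + 702 sin 157° + T_C sin 188° + T_D sin 279° = 0.
The known terms sum to (151.4, 473.2) N, so -0.9903 T_C + 0.1564 T_D = -151.4 and -0.1392 T_C − 0.9877 T_D = -473.2.
Solving simultaneously: T_C = 223.6 N, T_D = 447.5 N.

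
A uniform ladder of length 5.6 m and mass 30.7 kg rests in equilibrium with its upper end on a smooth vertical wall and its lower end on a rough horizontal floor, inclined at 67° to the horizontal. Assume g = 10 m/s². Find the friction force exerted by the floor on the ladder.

f ≈ 65.2 N

Torques about the foot: N_wall · 5.6 sin 67° = 30.7×10×2.8 cos 67° → N_wall = 65.157 N.
ΣF_x = 0: f_floor = N_wall = 65.157 N.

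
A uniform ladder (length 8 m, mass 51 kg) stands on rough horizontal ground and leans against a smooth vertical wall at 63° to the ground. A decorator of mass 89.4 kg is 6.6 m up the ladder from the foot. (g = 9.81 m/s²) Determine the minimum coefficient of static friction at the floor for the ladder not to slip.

ΣF_y = 0: N_floor = 51×9.81 + 89.4×9.81 = 1377.3 N.
Torques about the foot: N_wall · 8 sin 63° = 51×9.81×4 cos 63° + 89.4×9.81×6.6 cos 63° → N_wall = 496.12 N.
ΣF_x = 0: f_floor = N_wall = 496.12 N.
μ_min = f_floor / N_floor = 496.12 / 1377.3 = 0.3602.

μ_min ≈ 0.360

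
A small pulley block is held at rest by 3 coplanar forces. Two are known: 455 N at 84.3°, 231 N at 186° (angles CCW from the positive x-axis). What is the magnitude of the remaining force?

Sum the known components: ΣF_x = -184.5 N, ΣF_y = 428.6 N.
For equilibrium the remaining force must supply (−ΣF_x, −ΣF_y) = (184.5, -428.6) N.
Magnitude = √((184.5)² + (-428.6)²) = 466.6 N; direction = atan2(-428.6, 184.5) = 293.3°.

F ≈ 467 N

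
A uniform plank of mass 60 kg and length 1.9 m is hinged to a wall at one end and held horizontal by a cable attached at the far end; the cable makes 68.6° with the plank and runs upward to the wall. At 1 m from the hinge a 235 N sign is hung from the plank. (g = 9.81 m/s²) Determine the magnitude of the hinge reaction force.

Take torques about the hinge: T sin 68.6° · 1.9 = 60×9.81×0.95 + 235×1 = 794.17 N·m.
So T = 794.17 / (0.9311 × 1.9) = 448.94 N.
ΣF_x = 0: H_x = T cos 68.6° = 163.81 N.
ΣF_y = 0: H_y = (60×9.81 + 235) − T sin 68.6° = 823.6 − 417.98 = 405.62 N.
|H| = √(H_x² + H_y²) = √((163.81)² + (405.62)²) = 437.44 N.

|H| ≈ 437 N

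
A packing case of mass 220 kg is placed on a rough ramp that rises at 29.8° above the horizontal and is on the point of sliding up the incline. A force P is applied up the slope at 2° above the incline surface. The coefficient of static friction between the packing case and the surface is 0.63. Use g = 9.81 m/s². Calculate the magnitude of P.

P ≈ 2210 N

On the verge of sliding up the incline, friction equals μN and acts down the slope.
Perpendicular: N + P sin 2° = W cos 29.8° = 1873 N.
Along incline: P cos 2° = W sin 29.8° + μN  with W sin 29.8° = 1073 N.
Solving the pair for P and N: P = 2205 N, N = 1796 N (and f = μN = 1131 N).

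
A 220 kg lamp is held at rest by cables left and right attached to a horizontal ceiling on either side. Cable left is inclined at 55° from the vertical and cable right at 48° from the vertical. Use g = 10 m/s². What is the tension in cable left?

T_left ≈ 1680 N

Angles from the horizontal: cable left is 90° − 55° = 35°, cable right is 90° − 48° = 42°.
Weight W = 220 × 10 = 2200 N acts straight down.
Horizontal: T_left cos 35° = T_right cos 42°  →  T_right = 1.102 T_left.
Vertical: T_left sin 35° + T_right sin 42° = 2200.
Substituting the horizontal relation into the vertical equation gives 1.311 T_left = 2200, so T_left = 1678 N.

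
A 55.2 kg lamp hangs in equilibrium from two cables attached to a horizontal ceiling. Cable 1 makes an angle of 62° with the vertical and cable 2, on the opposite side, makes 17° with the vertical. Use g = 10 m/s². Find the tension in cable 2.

Angles from the horizontal: cable 1 is 90° − 62° = 28°, cable 2 is 90° − 17° = 73°.
Weight W = 55.2 × 10 = 552 N acts straight down.
Horizontal: T_1 cos 28° = T_2 cos 73°  →  T_1 = 0.3311 T_2.
Vertical: T_1 sin 28° + T_2 sin 73° = 552.
Substituting the horizontal relation into the vertical equation gives 1.112 T_2 = 552, so T_2 = 496.5 N.

T_2 ≈ 497 N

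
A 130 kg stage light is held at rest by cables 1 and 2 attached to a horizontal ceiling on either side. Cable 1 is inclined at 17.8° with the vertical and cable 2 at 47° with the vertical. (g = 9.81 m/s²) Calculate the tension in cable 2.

T_2 ≈ 431 N

Angles from the horizontal: cable 1 is 90° − 17.8° = 72.2°, cable 2 is 90° − 47° = 43°.
Weight W = 130 × 9.81 = 1275 N acts straight down.
Horizontal: T_1 cos 72.2° = T_2 cos 43°  →  T_1 = 2.392 T_2.
Vertical: T_1 sin 72.2° + T_2 sin 43° = 1275.
Substituting the horizontal relation into the vertical equation gives 2.96 T_2 = 1275, so T_2 = 430.9 N.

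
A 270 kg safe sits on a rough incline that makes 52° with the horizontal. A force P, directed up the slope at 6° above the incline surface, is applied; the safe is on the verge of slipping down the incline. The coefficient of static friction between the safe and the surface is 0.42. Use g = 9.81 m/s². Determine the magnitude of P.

P ≈ 1480 N

On the verge of sliding down the incline, friction equals μN and acts up the slope.
Perpendicular: N + P sin 6° = W cos 52° = 1631 N.
Along incline: P cos 6° + μN = W sin 52° with W sin 52° = 2087 N.
Solving the pair for P and N: P = 1475 N, N = 1477 N (and f = μN = 620.1 N).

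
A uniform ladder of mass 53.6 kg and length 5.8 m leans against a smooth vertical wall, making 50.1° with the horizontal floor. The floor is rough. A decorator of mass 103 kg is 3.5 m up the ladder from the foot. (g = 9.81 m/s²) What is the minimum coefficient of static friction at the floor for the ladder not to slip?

μ_min ≈ 0.475

ΣF_y = 0: N_floor = 53.6×9.81 + 103×9.81 = 1536.2 N.
Torques about the foot: N_wall · 5.8 sin 50.1° = 53.6×9.81×2.9 cos 50.1° + 103×9.81×3.5 cos 50.1° → N_wall = 729.65 N.
ΣF_x = 0: f_floor = N_wall = 729.65 N.
μ_min = f_floor / N_floor = 729.65 / 1536.2 = 0.475.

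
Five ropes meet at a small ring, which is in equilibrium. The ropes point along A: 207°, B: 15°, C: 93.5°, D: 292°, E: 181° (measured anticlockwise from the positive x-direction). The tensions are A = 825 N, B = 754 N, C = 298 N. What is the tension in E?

Resolve: ΣF_x = 825 cos 207° + 754 cos 15° + 298 cos 93.5° + T_D cos 292° + T_E cos 181° = 0.
        ΣF_y = 825 sin 207° + 754 sin 15° + 298 sin 93.5° + T_D sin 292° + T_E sin 181° = 0.
The known terms sum to (-24.96, 118.1) N, so 0.3746 T_D − 0.9998 T_E = 24.96 and -0.9272 T_D − 0.0175 T_E = -118.1.
Solving simultaneously: T_D = 126.9 N, T_E = 22.58 N.

T_E ≈ 22.6 N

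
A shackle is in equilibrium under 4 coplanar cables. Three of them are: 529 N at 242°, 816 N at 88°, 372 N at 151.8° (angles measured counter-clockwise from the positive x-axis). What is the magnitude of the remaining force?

F ≈ 758 N

Sum the known components: ΣF_x = -547.7 N, ΣF_y = 524.2 N.
For equilibrium the remaining force must supply (−ΣF_x, −ΣF_y) = (547.7, -524.2) N.
Magnitude = √((547.7)² + (-524.2)²) = 758.2 N; direction = atan2(-524.2, 547.7) = 316.3°.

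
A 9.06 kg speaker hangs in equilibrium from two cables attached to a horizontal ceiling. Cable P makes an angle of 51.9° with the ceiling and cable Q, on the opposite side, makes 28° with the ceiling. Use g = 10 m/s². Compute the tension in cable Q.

Weight W = 9.06 × 10 = 90.6 N acts straight down.
Horizontal: T_P cos 51.9° = T_Q cos 28°  →  T_P = 1.431 T_Q.
Vertical: T_P sin 51.9° + T_Q sin 28° = 90.6.
Substituting the horizontal relation into the vertical equation gives 1.596 T_Q = 90.6, so T_Q = 56.78 N.

T_Q ≈ 56.8 N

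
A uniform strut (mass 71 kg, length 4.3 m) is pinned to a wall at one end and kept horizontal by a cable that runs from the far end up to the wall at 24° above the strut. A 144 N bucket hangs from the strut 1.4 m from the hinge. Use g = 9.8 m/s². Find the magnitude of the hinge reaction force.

|H| ≈ 992 N

Take torques about the hinge: T sin 24° · 4.3 = 71×9.8×2.15 + 144×1.4 = 1697.6 N·m.
So T = 1697.6 / (0.4067 × 4.3) = 970.61 N.
ΣF_x = 0: H_x = T cos 24° = 886.7 N.
ΣF_y = 0: H_y = (71×9.8 + 144) − T sin 24° = 839.8 − 394.78 = 445.02 N.
|H| = √(H_x² + H_y²) = √((886.7)² + (445.02)²) = 992.11 N.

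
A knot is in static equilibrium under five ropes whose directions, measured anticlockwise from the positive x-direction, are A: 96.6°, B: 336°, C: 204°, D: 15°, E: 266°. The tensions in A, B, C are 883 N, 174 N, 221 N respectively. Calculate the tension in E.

Resolve: ΣF_x = 883 cos 96.6° + 174 cos 336° + 221 cos 204° + T_D cos 15° + T_E cos 266° = 0.
        ΣF_y = 883 sin 96.6° + 174 sin 336° + 221 sin 204° + T_D sin 15° + T_E sin 266° = 0.
The known terms sum to (-144.4, 716.5) N, so 0.9659 T_D − 0.0698 T_E = 144.4 and 0.2588 T_D − 0.9976 T_E = -716.5.
Solving simultaneously: T_D = 205.2 N, T_E = 771.5 N.

T_E ≈ 771 N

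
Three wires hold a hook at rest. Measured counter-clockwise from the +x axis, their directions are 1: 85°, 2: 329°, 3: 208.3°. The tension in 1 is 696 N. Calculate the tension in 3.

T_3 ≈ 728 N

Resolve: ΣF_x = 696 cos 85° + T_2 cos 329° + T_3 cos 208.3° = 0.
        ΣF_y = 696 sin 85° + T_2 sin 329° + T_3 sin 208.3° = 0.
The known terms sum to (60.66, 693.4) N, so 0.8572 T_2 − 0.8805 T_3 = -60.66 and -0.5150 T_2 − 0.4741 T_3 = -693.4.
Solving simultaneously: T_2 = 676.5 N, T_3 = 727.5 N.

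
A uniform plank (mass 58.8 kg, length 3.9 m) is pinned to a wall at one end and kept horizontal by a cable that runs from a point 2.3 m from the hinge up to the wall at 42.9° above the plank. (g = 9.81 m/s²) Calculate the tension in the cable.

T ≈ 718 N

Take torques about the hinge: T sin 42.9° · 2.3 = 58.8×9.81×1.95 = 1124.8 N·m.
So T = 1124.8 / (0.6807 × 2.3) = 718.43 N.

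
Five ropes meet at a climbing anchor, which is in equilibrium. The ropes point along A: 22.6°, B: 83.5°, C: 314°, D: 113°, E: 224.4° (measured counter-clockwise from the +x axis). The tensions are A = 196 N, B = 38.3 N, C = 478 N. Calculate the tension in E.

T_E ≈ 415 N

Resolve: ΣF_x = 196 cos 22.6° + 38.3 cos 83.5° + 478 cos 314° + T_D cos 113° + T_E cos 224.4° = 0.
        ΣF_y = 196 sin 22.6° + 38.3 sin 83.5° + 478 sin 314° + T_D sin 113° + T_E sin 224.4° = 0.
The known terms sum to (517.3, -230.5) N, so -0.3907 T_D − 0.7145 T_E = -517.3 and 0.9205 T_D − 0.6997 T_E = 230.5.
Solving simultaneously: T_D = 565.6 N, T_E = 414.7 N.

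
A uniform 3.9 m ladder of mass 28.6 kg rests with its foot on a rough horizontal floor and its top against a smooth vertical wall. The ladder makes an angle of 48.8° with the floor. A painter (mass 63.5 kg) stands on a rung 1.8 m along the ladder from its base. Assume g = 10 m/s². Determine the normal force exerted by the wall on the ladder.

N_wall ≈ 382 N

Torques about the foot: N_wall · 3.9 sin 48.8° = 28.6×10×1.95 cos 48.8° + 63.5×10×1.8 cos 48.8° → N_wall = 381.76 N.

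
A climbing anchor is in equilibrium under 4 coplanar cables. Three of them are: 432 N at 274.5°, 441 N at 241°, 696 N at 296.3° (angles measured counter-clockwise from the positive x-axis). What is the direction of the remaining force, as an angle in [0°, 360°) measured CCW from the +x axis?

θ ≈ 95.1°

Sum the known components: ΣF_x = 128.5 N, ΣF_y = -1440 N.
For equilibrium the remaining force must supply (−ΣF_x, −ΣF_y) = (-128.5, 1440) N.
Magnitude = √((-128.5)² + (1440)²) = 1446 N; direction = atan2(1440, -128.5) = 95.1°.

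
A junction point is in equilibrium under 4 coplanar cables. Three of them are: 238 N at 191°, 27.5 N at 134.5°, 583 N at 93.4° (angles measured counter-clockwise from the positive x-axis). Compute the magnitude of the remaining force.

F ≈ 626 N

Sum the known components: ΣF_x = -287.5 N, ΣF_y = 556.2 N.
For equilibrium the remaining force must supply (−ΣF_x, −ΣF_y) = (287.5, -556.2) N.
Magnitude = √((287.5)² + (-556.2)²) = 626.1 N; direction = atan2(-556.2, 287.5) = 297.3°.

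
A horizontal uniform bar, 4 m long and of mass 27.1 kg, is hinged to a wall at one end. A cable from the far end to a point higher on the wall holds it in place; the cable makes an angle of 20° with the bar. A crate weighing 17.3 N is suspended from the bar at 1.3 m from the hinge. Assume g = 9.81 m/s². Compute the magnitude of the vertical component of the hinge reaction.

|H_y| ≈ 145 N

Take torques about the hinge: T sin 20° · 4 = 27.1×9.81×2 + 17.3×1.3 = 554.19 N·m.
So T = 554.19 / (0.3420 × 4) = 405.09 N.
ΣF_y = 0: H_y = (27.1×9.81 + 17.3) − T sin 20° = 283.15 − 138.55 = 144.6 N.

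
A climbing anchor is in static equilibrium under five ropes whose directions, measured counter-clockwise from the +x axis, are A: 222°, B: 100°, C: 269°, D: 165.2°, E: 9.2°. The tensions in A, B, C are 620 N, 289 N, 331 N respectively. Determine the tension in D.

Resolve: ΣF_x = 620 cos 222° + 289 cos 100° + 331 cos 269° + T_D cos 165.2° + T_E cos 9.2° = 0.
        ΣF_y = 620 sin 222° + 289 sin 100° + 331 sin 269° + T_D sin 165.2° + T_E sin 9.2° = 0.
The known terms sum to (-516.7, -461.2) N, so -0.9668 T_D + 0.9871 T_E = 516.7 and 0.2554 T_D + 0.1599 T_E = 461.2.
Solving simultaneously: T_D = 916.2 N, T_E = 1421 N.

T_D ≈ 916 N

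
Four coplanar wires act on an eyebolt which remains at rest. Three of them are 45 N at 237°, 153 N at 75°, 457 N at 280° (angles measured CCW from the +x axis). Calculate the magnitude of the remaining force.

F ≈ 353 N

Sum the known components: ΣF_x = 94.45 N, ΣF_y = -340 N.
For equilibrium the remaining force must supply (−ΣF_x, −ΣF_y) = (-94.45, 340) N.
Magnitude = √((-94.45)² + (340)²) = 352.9 N; direction = atan2(340, -94.45) = 105.5°.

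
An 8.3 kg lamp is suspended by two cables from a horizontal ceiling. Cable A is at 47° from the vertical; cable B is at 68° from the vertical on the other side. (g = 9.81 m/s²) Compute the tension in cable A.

Angles from the horizontal: cable A is 90° − 47° = 43°, cable B is 90° − 68° = 22°.
Weight W = 8.3 × 9.81 = 81.42 N acts straight down.
Horizontal: T_A cos 43° = T_B cos 22°  →  T_B = 0.7888 T_A.
Vertical: T_A sin 43° + T_B sin 22° = 81.42.
Substituting the horizontal relation into the vertical equation gives 0.9775 T_A = 81.42, so T_A = 83.3 N.

T_A ≈ 83.3 N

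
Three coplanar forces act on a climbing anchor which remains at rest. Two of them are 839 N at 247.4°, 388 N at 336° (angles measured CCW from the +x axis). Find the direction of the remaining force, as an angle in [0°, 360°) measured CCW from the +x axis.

Sum the known components: ΣF_x = 32.03 N, ΣF_y = -932.4 N.
For equilibrium the remaining force must supply (−ΣF_x, −ΣF_y) = (-32.03, 932.4) N.
Magnitude = √((-32.03)² + (932.4)²) = 932.9 N; direction = atan2(932.4, -32.03) = 92.0°.

θ ≈ 92°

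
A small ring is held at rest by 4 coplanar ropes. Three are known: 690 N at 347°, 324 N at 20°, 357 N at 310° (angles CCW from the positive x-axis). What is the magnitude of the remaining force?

F ≈ 1250 N

Sum the known components: ΣF_x = 1206 N, ΣF_y = -317.9 N.
For equilibrium the remaining force must supply (−ΣF_x, −ΣF_y) = (-1206, 317.9) N.
Magnitude = √((-1206)² + (317.9)²) = 1247 N; direction = atan2(317.9, -1206) = 165.2°.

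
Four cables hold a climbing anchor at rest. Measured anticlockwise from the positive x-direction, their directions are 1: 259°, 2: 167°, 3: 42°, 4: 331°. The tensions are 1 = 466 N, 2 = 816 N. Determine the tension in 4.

Resolve: ΣF_x = 466 cos 259° + 816 cos 167° + T_3 cos 42° + T_4 cos 331° = 0.
        ΣF_y = 466 sin 259° + 816 sin 167° + T_3 sin 42° + T_4 sin 331° = 0.
The known terms sum to (-884, -273.9) N, so 0.7431 T_3 + 0.8746 T_4 = 884 and 0.6691 T_3 − 0.4848 T_4 = 273.9.
Solving simultaneously: T_3 = 706.6 N, T_4 = 410.3 N.

T_4 ≈ 410 N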